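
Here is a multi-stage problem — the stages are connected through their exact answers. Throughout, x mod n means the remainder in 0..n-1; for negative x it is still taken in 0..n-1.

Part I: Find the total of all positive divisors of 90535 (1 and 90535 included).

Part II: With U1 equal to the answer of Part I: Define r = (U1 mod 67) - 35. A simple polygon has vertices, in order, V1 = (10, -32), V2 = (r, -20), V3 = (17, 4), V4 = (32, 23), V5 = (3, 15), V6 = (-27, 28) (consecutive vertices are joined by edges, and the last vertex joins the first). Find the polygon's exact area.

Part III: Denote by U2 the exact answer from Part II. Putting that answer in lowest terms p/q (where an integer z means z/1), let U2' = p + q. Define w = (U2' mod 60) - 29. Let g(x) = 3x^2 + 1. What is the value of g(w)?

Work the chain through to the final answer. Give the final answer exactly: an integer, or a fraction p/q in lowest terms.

1729

Part I: 90535 = 5 * 19 * 953; sigma = (1 + 5) * (1 + 19) * (1 + 953) = 6 * 20 * 954 = 114480; answer 114480
Part II: U1 = 114480; r = 9; cross terms: (10*-20 - 9*-32)=88, (9*4 - 17*-20)=376, (17*23 - 32*4)=263, (32*15 - 3*23)=411, (3*28 - -27*15)=489, (-27*-32 - 10*28)=584; twice the area = |2211| = 2211; area = 2211/2; answer 2211/2
Part III: U2 = 2211/2; threaded value p + q = 2213; w = 24; 3*(24)^2 + 1 = (1728) + (1) = 1729; answer 1729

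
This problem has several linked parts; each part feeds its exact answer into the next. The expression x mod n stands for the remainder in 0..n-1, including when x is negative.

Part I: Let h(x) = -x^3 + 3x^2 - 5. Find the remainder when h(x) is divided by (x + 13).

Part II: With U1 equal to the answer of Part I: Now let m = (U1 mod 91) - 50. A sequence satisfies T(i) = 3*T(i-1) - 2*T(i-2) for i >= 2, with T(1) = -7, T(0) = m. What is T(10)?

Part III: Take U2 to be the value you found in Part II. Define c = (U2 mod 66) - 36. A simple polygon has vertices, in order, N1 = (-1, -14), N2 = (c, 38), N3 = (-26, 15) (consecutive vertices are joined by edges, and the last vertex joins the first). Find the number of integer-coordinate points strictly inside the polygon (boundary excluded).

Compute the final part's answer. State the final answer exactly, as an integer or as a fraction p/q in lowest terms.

Part I: remainder = value at the root: -1*(-13)^3 + 3*(-13)^2 - 5 = (2197) + (507) + (-5) = 2699; answer 2699
Part II: U1 = 2699; m = 10; T(2) = 3*(-7) - 2*(10) = -41; iterating: T(2)=-41, T(3)=-109, T(4)=-245, T(5)=-517, T(6)=-1061, T(7)=-2149, T(8)=-4325, T(9)=-8677, T(10)=-17381; answer -17381
Part III: U2 = -17381; c = 7; cross terms: (-1*38 - 7*-14)=60, (7*15 - -26*38)=1093, (-26*-14 - -1*15)=379; twice the area = |1532| = 1532; area = 766; boundary points = 4 + 1 + 1 = 6; strictly interior points = area - boundary/2 + 1 = 764; answer 764

764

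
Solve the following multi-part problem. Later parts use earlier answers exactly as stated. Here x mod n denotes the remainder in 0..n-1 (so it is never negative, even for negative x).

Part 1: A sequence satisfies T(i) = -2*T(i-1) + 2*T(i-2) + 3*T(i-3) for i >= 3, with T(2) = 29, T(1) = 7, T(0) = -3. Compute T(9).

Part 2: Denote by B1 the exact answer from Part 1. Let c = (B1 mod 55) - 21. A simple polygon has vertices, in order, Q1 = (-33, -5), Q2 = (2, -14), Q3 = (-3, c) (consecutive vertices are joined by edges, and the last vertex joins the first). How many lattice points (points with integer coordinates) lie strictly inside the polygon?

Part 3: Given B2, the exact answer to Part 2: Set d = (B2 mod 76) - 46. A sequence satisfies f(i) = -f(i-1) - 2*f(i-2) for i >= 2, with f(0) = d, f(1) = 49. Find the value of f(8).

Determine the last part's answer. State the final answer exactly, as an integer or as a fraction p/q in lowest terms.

315

Part 1: T(3) = -2*(29) + 2*(7) + 3*(-3) = -53; iterating: T(3)=-53, T(4)=185, T(5)=-389, T(6)=989, T(7)=-2201, T(8)=5213, T(9)=-11861; answer -11861
Part 2: B1 = -11861; c = -2; cross terms: (-33*-14 - 2*-5)=472, (2*-2 - -3*-14)=-46, (-3*-5 - -33*-2)=-51; twice the area = |375| = 375; area = 375/2; boundary points = 1 + 1 + 3 = 5; strictly interior points = area - boundary/2 + 1 = 186; answer 186
Part 3: B2 = 186; d = -12; f(2) = -1*(49) - 2*(-12) = -25; iterating: f(2)=-25, f(3)=-73, f(4)=123, f(5)=23, f(6)=-269, f(7)=223, f(8)=315; answer 315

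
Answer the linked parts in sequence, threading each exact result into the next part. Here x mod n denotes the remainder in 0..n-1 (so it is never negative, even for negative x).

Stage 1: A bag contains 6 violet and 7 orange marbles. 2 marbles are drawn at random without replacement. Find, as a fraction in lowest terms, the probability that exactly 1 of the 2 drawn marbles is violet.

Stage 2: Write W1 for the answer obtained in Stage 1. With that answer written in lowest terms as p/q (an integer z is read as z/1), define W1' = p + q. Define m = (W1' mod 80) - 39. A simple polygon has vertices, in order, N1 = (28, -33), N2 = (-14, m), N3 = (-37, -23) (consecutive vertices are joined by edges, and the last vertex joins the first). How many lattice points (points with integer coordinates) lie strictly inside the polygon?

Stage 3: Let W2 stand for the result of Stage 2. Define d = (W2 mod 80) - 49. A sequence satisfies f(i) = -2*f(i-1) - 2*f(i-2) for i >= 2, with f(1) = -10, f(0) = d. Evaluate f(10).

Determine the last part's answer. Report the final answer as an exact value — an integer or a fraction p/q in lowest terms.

-544

Stage 1: total draws C(13,2) = 78; favorable C(6,1)*C(7,1) = 42; P = 7/13; answer 7/13
Stage 2: W1 = 7/13; threaded value p + q = 20; m = -19; cross terms: (28*-19 - -14*-33)=-994, (-14*-23 - -37*-19)=-381, (-37*-33 - 28*-23)=1865; twice the area = |490| = 490; area = 245; boundary points = 14 + 1 + 5 = 20; strictly interior points = area - boundary/2 + 1 = 236; answer 236
Stage 3: W2 = 236; d = 27; f(2) = -2*(-10) - 2*(27) = -34; iterating: f(2)=-34, f(3)=88, f(4)=-108, f(5)=40, f(6)=136, f(7)=-352, f(8)=432, f(9)=-160, f(10)=-544; answer -544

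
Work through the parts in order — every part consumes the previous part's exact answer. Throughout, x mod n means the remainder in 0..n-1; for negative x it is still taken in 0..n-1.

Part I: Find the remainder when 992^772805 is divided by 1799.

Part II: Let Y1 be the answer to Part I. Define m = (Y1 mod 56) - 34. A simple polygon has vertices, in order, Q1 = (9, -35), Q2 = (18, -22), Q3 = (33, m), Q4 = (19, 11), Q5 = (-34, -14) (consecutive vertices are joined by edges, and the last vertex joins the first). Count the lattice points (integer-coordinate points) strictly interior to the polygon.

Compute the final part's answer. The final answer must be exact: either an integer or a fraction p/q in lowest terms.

1471

Part I: squarings mod 1799: 992^1=992, 992^2=11, 992^4=121, 992^8=249, 992^16=835, 992^32=1012, 992^64=513, 992^128=515, 992^256=772, 992^512=515, 992^1024=772, 992^2048=515, 992^4096=772, 992^8192=515, 992^16384=772, 992^32768=515, 992^65536=772, 992^131072=515, 992^262144=772, 992^524288=515; 992^772805 = 992^1 * 992^4 * 992^64 * 992^128 * 992^512 * 992^2048 * 992^16384 * 992^32768 * 992^65536 * 992^131072 * 992^524288 = 1529 (mod 1799); answer 1529
Part II: Y1 = 1529; m = -17; cross terms: (9*-22 - 18*-35)=432, (18*-17 - 33*-22)=420, (33*11 - 19*-17)=686, (19*-14 - -34*11)=108, (-34*-35 - 9*-14)=1316; twice the area = |2962| = 2962; area = 1481; boundary points = 1 + 5 + 14 + 1 + 1 = 22; strictly interior points = area - boundary/2 + 1 = 1471; answer 1471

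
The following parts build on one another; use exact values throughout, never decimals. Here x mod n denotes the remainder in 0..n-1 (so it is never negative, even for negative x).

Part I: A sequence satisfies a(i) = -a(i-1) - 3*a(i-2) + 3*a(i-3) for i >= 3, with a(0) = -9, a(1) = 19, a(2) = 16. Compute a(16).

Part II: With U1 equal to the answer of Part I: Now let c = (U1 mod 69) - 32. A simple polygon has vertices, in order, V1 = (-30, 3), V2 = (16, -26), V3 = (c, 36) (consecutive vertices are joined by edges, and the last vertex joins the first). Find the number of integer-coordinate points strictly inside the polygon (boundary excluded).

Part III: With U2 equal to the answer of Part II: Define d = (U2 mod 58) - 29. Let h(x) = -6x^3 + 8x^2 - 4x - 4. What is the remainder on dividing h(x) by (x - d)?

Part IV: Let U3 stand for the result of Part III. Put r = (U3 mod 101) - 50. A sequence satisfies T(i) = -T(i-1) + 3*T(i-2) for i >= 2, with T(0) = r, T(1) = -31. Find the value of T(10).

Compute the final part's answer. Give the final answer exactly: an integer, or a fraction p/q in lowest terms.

Part I: a(3) = -1*(16) - 3*(19) + 3*(-9) = -100; iterating: a(3)=-100, a(4)=109, a(5)=239, a(6)=-866, a(7)=476, a(8)=2839, a(9)=-6865, a(10)=-224, a(11)=29336, a(12)=-49259, a(13)=-39421, a(14)=275206, a(15)=-304720, a(16)=-639161; answer -639161
Part II: U1 = -639161; c = 23; cross terms: (-30*-26 - 16*3)=732, (16*36 - 23*-26)=1174, (23*3 - -30*36)=1149; twice the area = |3055| = 3055; area = 3055/2; boundary points = 1 + 1 + 1 = 3; strictly interior points = area - boundary/2 + 1 = 1527; answer 1527
Part III: U2 = 1527; d = -10; remainder = value at the root: -6*(-10)^3 + 8*(-10)^2 - 4*(-10)^1 - 4 = (6000) + (800) + (40) + (-4) = 6836; answer 6836
Part IV: U3 = 6836; r = 19; T(2) = -1*(-31) + 3*(19) = 88; iterating: T(2)=88, T(3)=-181, T(4)=445, T(5)=-988, T(6)=2323, T(7)=-5287, T(8)=12256, T(9)=-28117, T(10)=64885; answer 64885

64885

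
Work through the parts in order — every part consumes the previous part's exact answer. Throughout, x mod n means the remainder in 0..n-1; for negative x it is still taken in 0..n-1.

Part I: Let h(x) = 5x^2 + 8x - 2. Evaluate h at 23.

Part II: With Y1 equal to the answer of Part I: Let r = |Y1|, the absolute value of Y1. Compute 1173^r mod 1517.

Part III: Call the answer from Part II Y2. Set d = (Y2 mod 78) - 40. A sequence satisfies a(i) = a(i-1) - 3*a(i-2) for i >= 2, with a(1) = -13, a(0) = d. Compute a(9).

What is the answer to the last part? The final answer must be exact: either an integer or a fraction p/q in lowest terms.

Part I: 5*(23)^2 + 8*(23)^1 - 2 = (2645) + (184) + (-2) = 2827; answer 2827
Part II: Y1 = 2827; r = 2827; squarings mod 1517: 1173^1=1173, 1173^2=10, 1173^4=100, 1173^8=898, 1173^16=877, 1173^32=10, 1173^64=100, 1173^128=898, 1173^256=877, 1173^512=10, 1173^1024=100, 1173^2048=898; 1173^2827 = 1173^1 * 1173^2 * 1173^8 * 1173^256 * 1173^512 * 1173^2048 = 359 (mod 1517); answer 359
Part III: Y2 = 359; d = 7; a(2) = 1*(-13) - 3*(7) = -34; iterating: a(2)=-34, a(3)=5, a(4)=107, a(5)=92, a(6)=-229, a(7)=-505, a(8)=182, a(9)=1697; answer 1697

1697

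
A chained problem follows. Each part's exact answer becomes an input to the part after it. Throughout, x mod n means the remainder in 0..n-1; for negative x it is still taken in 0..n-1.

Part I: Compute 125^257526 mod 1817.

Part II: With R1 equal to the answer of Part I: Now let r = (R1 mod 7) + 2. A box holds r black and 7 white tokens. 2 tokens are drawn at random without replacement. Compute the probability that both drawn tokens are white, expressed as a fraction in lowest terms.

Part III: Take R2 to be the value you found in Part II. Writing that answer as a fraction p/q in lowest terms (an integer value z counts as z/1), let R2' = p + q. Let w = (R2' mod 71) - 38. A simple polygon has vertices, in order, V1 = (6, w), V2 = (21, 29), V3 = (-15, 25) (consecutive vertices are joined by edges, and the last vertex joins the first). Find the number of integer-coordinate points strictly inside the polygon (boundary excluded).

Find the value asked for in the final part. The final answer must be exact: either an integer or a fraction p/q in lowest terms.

885

Part I: squarings mod 1817: 125^1=125, 125^2=1089, 125^4=1237, 125^8=255, 125^16=1430, 125^32=775, 125^64=1015, 125^128=1803, 125^256=196, 125^512=259, 125^1024=1669, 125^2048=100, 125^4096=915, 125^8192=1405, 125^16384=763, 125^32768=729, 125^65536=877, 125^131072=538; 125^257526 = 125^2 * 125^4 * 125^16 * 125^32 * 125^64 * 125^128 * 125^256 * 125^1024 * 125^2048 * 125^8192 * 125^16384 * 125^32768 * 125^65536 * 125^131072 = 1223 (mod 1817); answer 1223
Part II: R1 = 1223; r = 7; total draws C(14,2) = 91; favorable C(7,2) = 21; P = 3/13; answer 3/13
Part III: R2 = 3/13; threaded value p + q = 16; w = -22; cross terms: (6*29 - 21*-22)=636, (21*25 - -15*29)=960, (-15*-22 - 6*25)=180; twice the area = |1776| = 1776; area = 888; boundary points = 3 + 4 + 1 = 8; strictly interior points = area - boundary/2 + 1 = 885; answer 885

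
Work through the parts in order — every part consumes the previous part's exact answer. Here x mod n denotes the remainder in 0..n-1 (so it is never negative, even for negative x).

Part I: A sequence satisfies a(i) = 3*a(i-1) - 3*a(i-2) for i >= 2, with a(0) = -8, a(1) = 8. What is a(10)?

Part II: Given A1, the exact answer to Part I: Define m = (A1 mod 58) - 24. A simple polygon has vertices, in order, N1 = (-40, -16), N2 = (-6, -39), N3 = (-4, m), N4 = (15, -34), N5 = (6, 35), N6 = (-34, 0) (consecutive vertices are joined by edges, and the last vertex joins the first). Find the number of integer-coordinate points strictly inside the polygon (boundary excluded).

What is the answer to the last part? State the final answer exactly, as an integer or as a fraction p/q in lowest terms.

1927

Part I: a(2) = 3*(8) - 3*(-8) = 48; iterating: a(2)=48, a(3)=120, a(4)=216, a(5)=288, a(6)=216, a(7)=-216, a(8)=-1296, a(9)=-3240, a(10)=-5832; answer -5832
Part II: A1 = -5832; m = 2; cross terms: (-40*-39 - -6*-16)=1464, (-6*2 - -4*-39)=-168, (-4*-34 - 15*2)=106, (15*35 - 6*-34)=729, (6*0 - -34*35)=1190, (-34*-16 - -40*0)=544; twice the area = |3865| = 3865; area = 3865/2; boundary points = 1 + 1 + 1 + 3 + 5 + 2 = 13; strictly interior points = area - boundary/2 + 1 = 1927; answer 1927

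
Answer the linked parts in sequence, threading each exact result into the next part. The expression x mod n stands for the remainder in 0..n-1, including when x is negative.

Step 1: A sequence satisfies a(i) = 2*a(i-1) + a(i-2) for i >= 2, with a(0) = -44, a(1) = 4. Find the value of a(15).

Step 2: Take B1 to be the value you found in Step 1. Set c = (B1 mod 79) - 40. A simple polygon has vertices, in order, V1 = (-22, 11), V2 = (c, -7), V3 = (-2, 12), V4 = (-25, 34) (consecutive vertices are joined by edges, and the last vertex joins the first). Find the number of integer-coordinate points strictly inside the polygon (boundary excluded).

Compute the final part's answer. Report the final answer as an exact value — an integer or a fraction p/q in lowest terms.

Step 1: a(2) = 2*(4) + 1*(-44) = -36; iterating: a(2)=-36, a(3)=-68, a(4)=-172, a(5)=-412, a(6)=-996, a(7)=-2404, a(8)=-5804, a(9)=-14012, a(10)=-33828, a(11)=-81668, a(12)=-197164, a(13)=-475996, a(14)=-1149156, a(15)=-2774308; answer -2774308
Step 2: B1 = -2774308; c = -26; cross terms: (-22*-7 - -26*11)=440, (-26*12 - -2*-7)=-326, (-2*34 - -25*12)=232, (-25*11 - -22*34)=473; twice the area = |819| = 819; area = 819/2; boundary points = 2 + 1 + 1 + 1 = 5; strictly interior points = area - boundary/2 + 1 = 408; answer 408

408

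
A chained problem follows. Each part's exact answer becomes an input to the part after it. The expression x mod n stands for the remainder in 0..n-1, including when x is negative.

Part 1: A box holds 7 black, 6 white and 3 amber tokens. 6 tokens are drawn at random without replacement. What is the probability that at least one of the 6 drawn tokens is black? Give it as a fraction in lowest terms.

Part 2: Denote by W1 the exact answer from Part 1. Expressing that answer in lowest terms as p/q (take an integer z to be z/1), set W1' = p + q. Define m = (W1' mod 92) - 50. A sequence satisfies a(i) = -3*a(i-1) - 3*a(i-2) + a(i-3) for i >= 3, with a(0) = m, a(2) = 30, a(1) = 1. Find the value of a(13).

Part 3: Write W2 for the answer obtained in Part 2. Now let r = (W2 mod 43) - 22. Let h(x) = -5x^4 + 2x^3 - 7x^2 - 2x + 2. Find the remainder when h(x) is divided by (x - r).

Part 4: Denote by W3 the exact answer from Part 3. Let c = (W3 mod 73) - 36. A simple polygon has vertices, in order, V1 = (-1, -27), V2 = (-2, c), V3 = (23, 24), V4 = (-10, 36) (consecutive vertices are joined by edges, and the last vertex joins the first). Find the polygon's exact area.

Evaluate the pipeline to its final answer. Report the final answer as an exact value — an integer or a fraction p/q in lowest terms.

Part 1: total draws C(16,6) = 8008; complement C(9,6) = 84; favorable 8008 - 84 = 7924; P = 283/286; answer 283/286
Part 2: W1 = 283/286; threaded value p + q = 569; m = -33; a(3) = -3*(30) - 3*(1) + 1*(-33) = -126; iterating: a(3)=-126, a(4)=289, a(5)=-459, a(6)=384, a(7)=514, a(8)=-3153, a(9)=8301, a(10)=-14930, a(11)=16734, a(12)=2889, a(13)=-73799; answer -73799
Part 3: W2 = -73799; r = 10; remainder = value at the root: -5*(10)^4 + 2*(10)^3 - 7*(10)^2 - 2*(10)^1 + 2 = (-50000) + (2000) + (-700) + (-20) + (2) = -48718; answer -48718
Part 4: W3 = -48718; c = 10; cross terms: (-1*10 - -2*-27)=-64, (-2*24 - 23*10)=-278, (23*36 - -10*24)=1068, (-10*-27 - -1*36)=306; twice the area = |1032| = 1032; area = 516; answer 516

516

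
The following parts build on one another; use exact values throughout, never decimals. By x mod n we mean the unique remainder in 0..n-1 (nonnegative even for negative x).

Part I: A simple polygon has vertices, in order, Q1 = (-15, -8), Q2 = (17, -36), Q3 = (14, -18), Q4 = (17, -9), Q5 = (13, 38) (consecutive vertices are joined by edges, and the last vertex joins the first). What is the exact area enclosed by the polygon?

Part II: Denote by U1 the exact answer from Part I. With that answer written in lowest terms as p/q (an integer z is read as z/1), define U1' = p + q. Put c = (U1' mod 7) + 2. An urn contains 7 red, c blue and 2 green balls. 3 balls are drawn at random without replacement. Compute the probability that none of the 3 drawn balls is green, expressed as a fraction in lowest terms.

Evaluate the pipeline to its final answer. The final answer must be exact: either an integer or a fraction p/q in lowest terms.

55/91

Part I: cross terms: (-15*-36 - 17*-8)=676, (17*-18 - 14*-36)=198, (14*-9 - 17*-18)=180, (17*38 - 13*-9)=763, (13*-8 - -15*38)=466; twice the area = |2283| = 2283; area = 2283/2; answer 2283/2
Part II: U1 = 2283/2; threaded value p + q = 2285; c = 5; total draws C(14,3) = 364; favorable C(12,3) = 220; P = 55/91; answer 55/91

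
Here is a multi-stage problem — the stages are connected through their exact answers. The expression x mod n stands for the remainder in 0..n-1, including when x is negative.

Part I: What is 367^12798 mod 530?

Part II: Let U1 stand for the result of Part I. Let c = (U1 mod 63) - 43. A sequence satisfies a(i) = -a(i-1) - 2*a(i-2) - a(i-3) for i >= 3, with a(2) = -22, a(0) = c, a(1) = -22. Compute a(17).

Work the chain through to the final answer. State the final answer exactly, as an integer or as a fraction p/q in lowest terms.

768

Part I: squarings mod 530: 367^1=367, 367^2=69, 367^4=521, 367^8=81, 367^16=201, 367^32=121, 367^64=331, 367^128=381, 367^256=471, 367^512=301, 367^1024=501, 367^2048=311, 367^4096=261, 367^8192=281; 367^12798 = 367^2 * 367^4 * 367^8 * 367^16 * 367^32 * 367^64 * 367^128 * 367^256 * 367^4096 * 367^8192 = 439 (mod 530); answer 439
Part II: U1 = 439; c = 18; a(3) = -1*(-22) - 2*(-22) - 1*(18) = 48; iterating: a(3)=48, a(4)=18, a(5)=-92, a(6)=8, a(7)=158, a(8)=-82, a(9)=-242, a(10)=248, a(11)=318, a(12)=-572, a(13)=-312, a(14)=1138, a(15)=58, a(16)=-2022, a(17)=768; answer 768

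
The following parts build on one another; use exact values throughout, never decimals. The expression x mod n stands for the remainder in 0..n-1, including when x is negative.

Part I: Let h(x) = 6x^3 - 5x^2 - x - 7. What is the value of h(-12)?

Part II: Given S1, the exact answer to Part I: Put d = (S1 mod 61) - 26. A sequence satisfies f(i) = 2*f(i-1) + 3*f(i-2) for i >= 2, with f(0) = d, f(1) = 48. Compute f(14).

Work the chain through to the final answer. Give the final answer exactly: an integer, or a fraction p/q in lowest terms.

49025415

Part I: 6*(-12)^3 - 5*(-12)^2 - 1*(-12)^1 - 7 = (-10368) + (-720) + (12) + (-7) = -11083; answer -11083
Part II: S1 = -11083; d = -7; f(2) = 2*(48) + 3*(-7) = 75; iterating: f(2)=75, f(3)=294, f(4)=813, f(5)=2508, f(6)=7455, f(7)=22434, f(8)=67233, f(9)=201768, f(10)=605235, f(11)=1815774, f(12)=5447253, f(13)=16341828, f(14)=49025415; answer 49025415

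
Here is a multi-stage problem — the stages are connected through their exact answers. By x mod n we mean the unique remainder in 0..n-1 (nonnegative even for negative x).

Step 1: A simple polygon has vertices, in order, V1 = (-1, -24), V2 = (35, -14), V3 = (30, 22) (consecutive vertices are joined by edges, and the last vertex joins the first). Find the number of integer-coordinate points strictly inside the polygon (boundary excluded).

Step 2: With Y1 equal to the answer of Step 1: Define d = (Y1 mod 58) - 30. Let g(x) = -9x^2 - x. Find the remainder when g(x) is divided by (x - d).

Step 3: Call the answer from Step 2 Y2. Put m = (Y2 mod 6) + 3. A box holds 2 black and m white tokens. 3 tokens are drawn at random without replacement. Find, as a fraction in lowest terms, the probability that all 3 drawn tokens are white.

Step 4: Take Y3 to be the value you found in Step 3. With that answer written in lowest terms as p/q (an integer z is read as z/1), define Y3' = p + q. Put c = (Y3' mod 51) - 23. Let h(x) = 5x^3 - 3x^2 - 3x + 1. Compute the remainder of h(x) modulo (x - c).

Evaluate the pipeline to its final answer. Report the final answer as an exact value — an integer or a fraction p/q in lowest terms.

-14265

Step 1: cross terms: (-1*-14 - 35*-24)=854, (35*22 - 30*-14)=1190, (30*-24 - -1*22)=-698; twice the area = |1346| = 1346; area = 673; boundary points = 2 + 1 + 1 = 4; strictly interior points = area - boundary/2 + 1 = 672; answer 672
Step 2: Y1 = 672; d = 4; remainder = value at the root: -9*(4)^2 - 1*(4)^1 = (-144) + (-4) = -148; answer -148
Step 3: Y2 = -148; m = 5; total draws C(7,3) = 35; favorable C(5,3) = 10; P = 2/7; answer 2/7
Step 4: Y3 = 2/7; threaded value p + q = 9; c = -14; remainder = value at the root: 5*(-14)^3 - 3*(-14)^2 - 3*(-14)^1 + 1 = (-13720) + (-588) + (42) + (1) = -14265; answer -14265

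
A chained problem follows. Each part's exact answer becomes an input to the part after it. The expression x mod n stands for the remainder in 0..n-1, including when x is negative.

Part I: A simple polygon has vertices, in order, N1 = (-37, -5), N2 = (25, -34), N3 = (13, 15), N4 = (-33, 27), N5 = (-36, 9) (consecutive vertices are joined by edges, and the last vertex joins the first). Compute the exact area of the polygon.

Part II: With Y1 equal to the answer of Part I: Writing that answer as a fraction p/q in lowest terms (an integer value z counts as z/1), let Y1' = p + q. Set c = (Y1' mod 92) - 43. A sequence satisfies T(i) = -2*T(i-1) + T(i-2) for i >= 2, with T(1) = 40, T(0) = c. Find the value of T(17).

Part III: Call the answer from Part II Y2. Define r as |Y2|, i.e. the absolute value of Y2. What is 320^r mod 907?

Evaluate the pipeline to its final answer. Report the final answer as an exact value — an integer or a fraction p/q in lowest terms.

Part I: cross terms: (-37*-34 - 25*-5)=1383, (25*15 - 13*-34)=817, (13*27 - -33*15)=846, (-33*9 - -36*27)=675, (-36*-5 - -37*9)=513; twice the area = |4234| = 4234; area = 2117; answer 2117
Part II: Y1 = 2117; threaded value p + q = 2118; c = -41; T(2) = -2*(40) + 1*(-41) = -121; iterating: T(2)=-121, T(3)=282, T(4)=-685, T(5)=1652, T(6)=-3989, T(7)=9630, T(8)=-23249, T(9)=56128, T(10)=-135505, T(11)=327138, T(12)=-789781, T(13)=1906700, T(14)=-4603181, T(15)=11113062, T(16)=-26829305, T(17)=64771672; answer 64771672
Part III: Y2 = 64771672; r = 64771672; squarings mod 907: 320^1=320, 320^2=816, 320^4=118, 320^8=319, 320^16=177, 320^32=491, 320^64=726, 320^128=109, 320^256=90, 320^512=844, 320^1024=341, 320^2048=185, 320^4096=666, 320^8192=33, 320^16384=182, 320^32768=472, 320^65536=569, 320^131072=869, 320^262144=537, 320^524288=850, 320^1048576=528, 320^2097152=335, 320^4194304=664, 320^8388608=94, 320^16777216=673, 320^33554432=336; 320^64771672 = 320^8 * 320^16 * 320^64 * 320^512 * 320^1024 * 320^4096 * 320^16384 * 320^262144 * 320^524288 * 320^1048576 * 320^4194304 * 320^8388608 * 320^16777216 * 320^33554432 = 556 (mod 907); answer 556

556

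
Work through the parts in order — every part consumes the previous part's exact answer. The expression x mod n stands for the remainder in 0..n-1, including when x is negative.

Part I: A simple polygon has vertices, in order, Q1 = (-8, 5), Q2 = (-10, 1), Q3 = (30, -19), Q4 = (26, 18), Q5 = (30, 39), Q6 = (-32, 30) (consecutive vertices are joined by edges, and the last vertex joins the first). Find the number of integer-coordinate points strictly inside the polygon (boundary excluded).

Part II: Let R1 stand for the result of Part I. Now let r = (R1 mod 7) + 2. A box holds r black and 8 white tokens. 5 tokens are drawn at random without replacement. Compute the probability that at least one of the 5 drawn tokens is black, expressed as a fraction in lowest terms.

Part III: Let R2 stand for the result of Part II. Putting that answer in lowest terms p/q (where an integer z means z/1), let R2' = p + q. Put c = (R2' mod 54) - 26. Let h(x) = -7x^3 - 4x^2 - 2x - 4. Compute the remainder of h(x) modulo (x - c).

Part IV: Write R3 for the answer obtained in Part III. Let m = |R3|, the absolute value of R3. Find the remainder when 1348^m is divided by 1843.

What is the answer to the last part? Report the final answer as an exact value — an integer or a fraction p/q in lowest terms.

Part I: cross terms: (-8*1 - -10*5)=42, (-10*-19 - 30*1)=160, (30*18 - 26*-19)=1034, (26*39 - 30*18)=474, (30*30 - -32*39)=2148, (-32*5 - -8*30)=80; twice the area = |3938| = 3938; area = 1969; boundary points = 2 + 20 + 1 + 1 + 1 + 1 = 26; strictly interior points = area - boundary/2 + 1 = 1957; answer 1957
Part II: R1 = 1957; r = 6; total draws C(14,5) = 2002; complement C(8,5) = 56; favorable 2002 - 56 = 1946; P = 139/143; answer 139/143
Part III: R2 = 139/143; threaded value p + q = 282; c = -14; remainder = value at the root: -7*(-14)^3 - 4*(-14)^2 - 2*(-14)^1 - 4 = (19208) + (-784) + (28) + (-4) = 18448; answer 18448
Part IV: R3 = 18448; m = 18448; squarings mod 1843: 1348^1=1348, 1348^2=1749, 1348^4=1464, 1348^8=1730, 1348^16=1711, 1348^32=837, 1348^64=229, 1348^128=837, 1348^256=229, 1348^512=837, 1348^1024=229, 1348^2048=837, 1348^4096=229, 1348^8192=837, 1348^16384=229; 1348^18448 = 1348^16 * 1348^2048 * 1348^16384 = 1711 (mod 1843); answer 1711

1711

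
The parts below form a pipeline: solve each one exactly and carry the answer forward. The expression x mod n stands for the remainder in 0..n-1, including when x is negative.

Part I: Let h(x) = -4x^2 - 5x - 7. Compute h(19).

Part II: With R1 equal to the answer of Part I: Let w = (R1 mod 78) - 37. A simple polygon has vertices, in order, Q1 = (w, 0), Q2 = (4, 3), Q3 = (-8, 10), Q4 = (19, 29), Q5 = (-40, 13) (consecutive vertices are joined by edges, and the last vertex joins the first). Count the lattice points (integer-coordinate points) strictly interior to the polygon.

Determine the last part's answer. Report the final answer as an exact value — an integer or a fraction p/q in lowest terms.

637

Part I: -4*(19)^2 - 5*(19)^1 - 7 = (-1444) + (-95) + (-7) = -1546; answer -1546
Part II: R1 = -1546; w = -23; cross terms: (-23*3 - 4*0)=-69, (4*10 - -8*3)=64, (-8*29 - 19*10)=-422, (19*13 - -40*29)=1407, (-40*0 - -23*13)=299; twice the area = |1279| = 1279; area = 1279/2; boundary points = 3 + 1 + 1 + 1 + 1 = 7; strictly interior points = area - boundary/2 + 1 = 637; answer 637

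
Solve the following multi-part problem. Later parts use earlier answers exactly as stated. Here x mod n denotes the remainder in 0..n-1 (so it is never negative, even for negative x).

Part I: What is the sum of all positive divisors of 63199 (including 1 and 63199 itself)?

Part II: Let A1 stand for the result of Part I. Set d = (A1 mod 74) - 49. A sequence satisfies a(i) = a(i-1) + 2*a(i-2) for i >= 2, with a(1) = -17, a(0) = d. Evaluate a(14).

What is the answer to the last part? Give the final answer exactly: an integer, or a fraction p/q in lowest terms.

-338627

Part I: 63199 is prime, so its only divisors are 1 and 63199; sigma = 1 + 63199 = 63200; answer 63200
Part II: A1 = 63200; d = -45; a(2) = 1*(-17) + 2*(-45) = -107; iterating: a(2)=-107, a(3)=-141, a(4)=-355, a(5)=-637, a(6)=-1347, a(7)=-2621, a(8)=-5315, a(9)=-10557, a(10)=-21187, a(11)=-42301, a(12)=-84675, a(13)=-169277, a(14)=-338627; answer -338627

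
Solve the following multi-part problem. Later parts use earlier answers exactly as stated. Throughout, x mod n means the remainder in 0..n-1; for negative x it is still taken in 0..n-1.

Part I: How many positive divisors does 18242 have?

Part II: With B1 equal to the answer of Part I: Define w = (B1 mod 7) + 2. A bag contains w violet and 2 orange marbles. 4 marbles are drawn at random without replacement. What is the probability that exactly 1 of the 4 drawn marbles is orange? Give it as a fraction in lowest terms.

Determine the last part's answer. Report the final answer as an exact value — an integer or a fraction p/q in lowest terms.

2/5

Part I: 18242 = 2 * 7 * 1303; number of divisors = (1+1) * (1+1) * (1+1) = 8; answer 8
Part II: B1 = 8; w = 3; total draws C(5,4) = 5; favorable C(2,1)*C(3,3) = 2; P = 2/5; answer 2/5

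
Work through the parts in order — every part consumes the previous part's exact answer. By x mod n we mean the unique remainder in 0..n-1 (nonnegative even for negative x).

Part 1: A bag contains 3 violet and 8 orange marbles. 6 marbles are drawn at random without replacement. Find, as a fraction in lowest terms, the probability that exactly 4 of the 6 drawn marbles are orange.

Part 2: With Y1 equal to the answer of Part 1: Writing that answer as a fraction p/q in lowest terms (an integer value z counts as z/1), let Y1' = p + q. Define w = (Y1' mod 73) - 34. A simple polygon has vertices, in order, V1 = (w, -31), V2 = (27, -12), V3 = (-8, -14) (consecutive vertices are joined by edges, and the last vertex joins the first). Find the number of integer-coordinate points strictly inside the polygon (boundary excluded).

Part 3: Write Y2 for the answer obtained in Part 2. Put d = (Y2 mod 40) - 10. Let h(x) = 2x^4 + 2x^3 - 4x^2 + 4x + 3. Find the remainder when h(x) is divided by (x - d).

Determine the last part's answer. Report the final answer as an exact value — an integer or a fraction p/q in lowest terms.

63

Part 1: total draws C(11,6) = 462; favorable C(8,4)*C(3,2) = 210; P = 5/11; answer 5/11
Part 2: Y1 = 5/11; threaded value p + q = 16; w = -18; cross terms: (-18*-12 - 27*-31)=1053, (27*-14 - -8*-12)=-474, (-8*-31 - -18*-14)=-4; twice the area = |575| = 575; area = 575/2; boundary points = 1 + 1 + 1 = 3; strictly interior points = area - boundary/2 + 1 = 287; answer 287
Part 3: Y2 = 287; d = -3; remainder = value at the root: 2*(-3)^4 + 2*(-3)^3 - 4*(-3)^2 + 4*(-3)^1 + 3 = (162) + (-54) + (-36) + (-12) + (3) = 63; answer 63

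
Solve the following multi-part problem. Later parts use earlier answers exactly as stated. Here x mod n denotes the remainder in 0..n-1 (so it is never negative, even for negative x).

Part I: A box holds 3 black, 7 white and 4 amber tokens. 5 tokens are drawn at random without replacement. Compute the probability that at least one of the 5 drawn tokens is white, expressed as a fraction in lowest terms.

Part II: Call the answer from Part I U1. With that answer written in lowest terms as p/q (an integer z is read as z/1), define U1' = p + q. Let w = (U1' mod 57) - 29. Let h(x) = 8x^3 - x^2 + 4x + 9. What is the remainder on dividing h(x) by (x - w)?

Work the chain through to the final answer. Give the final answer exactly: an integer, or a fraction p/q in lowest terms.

Part I: total draws C(14,5) = 2002; complement C(7,5) = 21; favorable 2002 - 21 = 1981; P = 283/286; answer 283/286
Part II: U1 = 283/286; threaded value p + q = 569; w = 27; remainder = value at the root: 8*(27)^3 - 1*(27)^2 + 4*(27)^1 + 9 = (157464) + (-729) + (108) + (9) = 156852; answer 156852

156852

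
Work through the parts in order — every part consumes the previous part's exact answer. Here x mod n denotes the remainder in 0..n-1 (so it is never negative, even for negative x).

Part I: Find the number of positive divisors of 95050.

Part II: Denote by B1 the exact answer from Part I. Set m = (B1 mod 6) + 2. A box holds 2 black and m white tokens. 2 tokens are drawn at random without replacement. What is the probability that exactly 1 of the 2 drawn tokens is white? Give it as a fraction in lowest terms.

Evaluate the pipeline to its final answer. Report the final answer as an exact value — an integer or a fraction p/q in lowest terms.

2/3

Part I: 95050 = 2 * 5^2 * 1901; number of divisors = (1+1) * (2+1) * (1+1) = 12; answer 12
Part II: B1 = 12; m = 2; total draws C(4,2) = 6; favorable C(2,1)*C(2,1) = 4; P = 2/3; answer 2/3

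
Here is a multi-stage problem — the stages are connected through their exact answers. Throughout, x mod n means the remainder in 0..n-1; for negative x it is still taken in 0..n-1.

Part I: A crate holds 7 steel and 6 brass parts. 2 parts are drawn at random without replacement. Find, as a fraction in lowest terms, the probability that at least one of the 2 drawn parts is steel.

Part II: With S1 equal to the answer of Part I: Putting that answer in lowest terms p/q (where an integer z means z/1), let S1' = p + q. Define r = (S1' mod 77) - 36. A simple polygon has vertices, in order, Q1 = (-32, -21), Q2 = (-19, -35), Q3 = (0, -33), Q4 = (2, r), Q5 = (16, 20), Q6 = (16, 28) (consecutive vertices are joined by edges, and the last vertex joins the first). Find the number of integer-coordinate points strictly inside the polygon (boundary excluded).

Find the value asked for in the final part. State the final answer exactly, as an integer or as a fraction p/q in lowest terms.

Part I: total draws C(13,2) = 78; complement C(6,2) = 15; favorable 78 - 15 = 63; P = 21/26; answer 21/26
Part II: S1 = 21/26; threaded value p + q = 47; r = 11; cross terms: (-32*-35 - -19*-21)=721, (-19*-33 - 0*-35)=627, (0*11 - 2*-33)=66, (2*20 - 16*11)=-136, (16*28 - 16*20)=128, (16*-21 - -32*28)=560; twice the area = |1966| = 1966; area = 983; boundary points = 1 + 1 + 2 + 1 + 8 + 1 = 14; strictly interior points = area - boundary/2 + 1 = 977; answer 977

977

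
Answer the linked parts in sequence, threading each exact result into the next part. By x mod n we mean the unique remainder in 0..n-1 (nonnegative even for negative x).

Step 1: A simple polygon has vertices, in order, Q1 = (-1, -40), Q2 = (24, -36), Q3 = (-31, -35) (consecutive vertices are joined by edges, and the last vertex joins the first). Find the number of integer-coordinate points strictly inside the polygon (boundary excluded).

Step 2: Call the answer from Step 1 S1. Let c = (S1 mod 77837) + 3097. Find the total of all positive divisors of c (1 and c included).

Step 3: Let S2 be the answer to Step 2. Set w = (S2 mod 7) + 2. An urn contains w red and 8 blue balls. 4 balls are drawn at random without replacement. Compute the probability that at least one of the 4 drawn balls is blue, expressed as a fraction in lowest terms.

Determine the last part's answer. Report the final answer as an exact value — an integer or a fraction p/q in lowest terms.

38/39

Step 1: cross terms: (-1*-36 - 24*-40)=996, (24*-35 - -31*-36)=-1956, (-31*-40 - -1*-35)=1205; twice the area = |245| = 245; area = 245/2; boundary points = 1 + 1 + 5 = 7; strictly interior points = area - boundary/2 + 1 = 120; answer 120
Step 2: S1 = 120; c = 3217; 3217 is prime, so its only divisors are 1 and 3217; sigma = 1 + 3217 = 3218; answer 3218
Step 3: S2 = 3218; w = 7; total draws C(15,4) = 1365; complement C(7,4) = 35; favorable 1365 - 35 = 1330; P = 38/39; answer 38/39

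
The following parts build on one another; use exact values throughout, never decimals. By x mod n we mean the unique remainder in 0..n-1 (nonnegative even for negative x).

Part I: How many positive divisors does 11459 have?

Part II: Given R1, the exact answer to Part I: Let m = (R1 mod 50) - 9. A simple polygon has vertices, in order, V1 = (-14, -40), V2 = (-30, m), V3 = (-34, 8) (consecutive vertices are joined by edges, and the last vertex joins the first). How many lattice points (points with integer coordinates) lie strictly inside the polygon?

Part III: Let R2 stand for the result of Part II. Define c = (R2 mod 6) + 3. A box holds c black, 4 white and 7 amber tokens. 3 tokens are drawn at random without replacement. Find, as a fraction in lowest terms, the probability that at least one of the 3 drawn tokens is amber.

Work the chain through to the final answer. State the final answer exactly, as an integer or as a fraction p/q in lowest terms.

17/20

Part I: 11459 = 7 * 1637; number of divisors = (1+1) * (1+1) = 4; answer 4
Part II: R1 = 4; m = -5; cross terms: (-14*-5 - -30*-40)=-1130, (-30*8 - -34*-5)=-410, (-34*-40 - -14*8)=1472; twice the area = |-68| = 68; area = 34; boundary points = 1 + 1 + 4 = 6; strictly interior points = area - boundary/2 + 1 = 32; answer 32
Part III: R2 = 32; c = 5; total draws C(16,3) = 560; complement C(9,3) = 84; favorable 560 - 84 = 476; P = 17/20; answer 17/20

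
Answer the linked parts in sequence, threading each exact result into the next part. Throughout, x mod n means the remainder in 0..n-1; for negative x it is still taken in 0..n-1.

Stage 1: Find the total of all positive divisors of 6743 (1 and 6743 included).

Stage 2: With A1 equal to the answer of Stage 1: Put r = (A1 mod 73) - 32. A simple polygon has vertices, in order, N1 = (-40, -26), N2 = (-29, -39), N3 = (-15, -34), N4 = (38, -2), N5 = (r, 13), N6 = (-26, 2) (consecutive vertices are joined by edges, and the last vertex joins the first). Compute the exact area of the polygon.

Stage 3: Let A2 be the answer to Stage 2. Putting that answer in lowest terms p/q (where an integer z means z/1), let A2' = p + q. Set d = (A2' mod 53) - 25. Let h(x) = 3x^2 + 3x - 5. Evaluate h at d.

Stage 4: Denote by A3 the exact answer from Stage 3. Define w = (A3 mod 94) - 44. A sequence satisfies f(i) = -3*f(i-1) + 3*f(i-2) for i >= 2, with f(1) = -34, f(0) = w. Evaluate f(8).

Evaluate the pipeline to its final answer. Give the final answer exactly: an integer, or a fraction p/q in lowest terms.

-243

Stage 1: 6743 = 11 * 613; sigma = (1 + 11) * (1 + 613) = 12 * 614 = 7368; answer 7368
Stage 2: A1 = 7368; r = 36; cross terms: (-40*-39 - -29*-26)=806, (-29*-34 - -15*-39)=401, (-15*-2 - 38*-34)=1322, (38*13 - 36*-2)=566, (36*2 - -26*13)=410, (-26*-26 - -40*2)=756; twice the area = |4261| = 4261; area = 4261/2; answer 4261/2
Stage 3: A2 = 4261/2; threaded value p + q = 4263; d = -2; 3*(-2)^2 + 3*(-2)^1 - 5 = (12) + (-6) + (-5) = 1; answer 1
Stage 4: A3 = 1; w = -43; f(2) = -3*(-34) + 3*(-43) = -27; iterating: f(2)=-27, f(3)=-21, f(4)=-18, f(5)=-9, f(6)=-27, f(7)=54, f(8)=-243; answer -243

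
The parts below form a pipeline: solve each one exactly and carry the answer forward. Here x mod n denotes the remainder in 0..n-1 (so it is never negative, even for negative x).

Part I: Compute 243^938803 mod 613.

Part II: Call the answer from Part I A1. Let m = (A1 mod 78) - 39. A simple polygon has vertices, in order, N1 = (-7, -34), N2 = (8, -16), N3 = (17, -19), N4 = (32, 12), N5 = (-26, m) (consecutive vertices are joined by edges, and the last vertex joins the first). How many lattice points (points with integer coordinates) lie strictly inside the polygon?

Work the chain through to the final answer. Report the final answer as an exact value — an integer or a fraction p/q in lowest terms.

765

Part I: squarings mod 613: 243^1=243, 243^2=201, 243^4=556, 243^8=184, 243^16=141, 243^32=265, 243^64=343, 243^128=566, 243^256=370, 243^512=201, 243^1024=556, 243^2048=184, 243^4096=141, 243^8192=265, 243^16384=343, 243^32768=566, 243^65536=370, 243^131072=201, 243^262144=556, 243^524288=184; 243^938803 = 243^1 * 243^2 * 243^16 * 243^32 * 243^256 * 243^512 * 243^4096 * 243^16384 * 243^131072 * 243^262144 * 243^524288 = 482 (mod 613); answer 482
Part II: A1 = 482; m = -25; cross terms: (-7*-16 - 8*-34)=384, (8*-19 - 17*-16)=120, (17*12 - 32*-19)=812, (32*-25 - -26*12)=-488, (-26*-34 - -7*-25)=709; twice the area = |1537| = 1537; area = 1537/2; boundary points = 3 + 3 + 1 + 1 + 1 = 9; strictly interior points = area - boundary/2 + 1 = 765; answer 765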